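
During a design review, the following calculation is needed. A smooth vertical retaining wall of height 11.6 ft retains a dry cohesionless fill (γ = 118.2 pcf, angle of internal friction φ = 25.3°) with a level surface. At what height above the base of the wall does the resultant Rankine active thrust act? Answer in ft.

3.87 ft

K_a = 0.4012.
The pressure distribution is triangular, so the resultant acts at H/3 above the base = 11.6/3 = 3.867 ft.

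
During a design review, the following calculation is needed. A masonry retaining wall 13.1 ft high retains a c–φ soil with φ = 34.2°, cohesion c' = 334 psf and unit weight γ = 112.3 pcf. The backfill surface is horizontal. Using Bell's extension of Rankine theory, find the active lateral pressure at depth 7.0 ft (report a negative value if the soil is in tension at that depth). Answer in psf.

-133 psf

K_a = (1 − sin φ)/(1 + sin φ) = 0.2803.
σ_a = K_a γ z − 2c√K_a = 0.2803×112.3×7.0 − 2×334×0.5295 = -133.3 psf.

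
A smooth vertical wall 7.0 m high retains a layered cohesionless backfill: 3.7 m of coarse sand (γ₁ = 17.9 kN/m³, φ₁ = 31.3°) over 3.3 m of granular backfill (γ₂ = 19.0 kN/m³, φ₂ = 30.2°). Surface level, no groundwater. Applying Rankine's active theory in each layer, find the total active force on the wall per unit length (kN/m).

K_a1 = tan²(45°−31.3°/2) = 0.3162; K_a2 = tan²(45°−30.2°/2) = 0.3307.
Layer 1: σ at base = K_a1 γ₁ h₁ = 20.94 kPa; P₁ = ½×20.94×3.7 = 38.74.
Layer 2: σ_v at top = γ₁h₁ = 66.23; σ_h top = K_a2×66.23 = 21.90; σ_h base = K_a2×(66.23+19.0×3.3) = 42.63.
P₂ = ½(21.90+42.63)×3.3 = 106.5. Total P_a = 38.74+106.5 = 145.2 kN/m.

145 kN/m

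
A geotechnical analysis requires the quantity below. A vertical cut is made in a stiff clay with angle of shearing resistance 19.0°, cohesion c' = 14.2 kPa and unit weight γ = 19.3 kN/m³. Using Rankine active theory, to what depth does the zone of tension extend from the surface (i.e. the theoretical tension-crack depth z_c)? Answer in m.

2.06 m

K_a = tan²(45° − 19.0°/2) = 0.5088; √K_a = 0.7133.
The active pressure is zero where K_a γ z = 2c√K_a, so z_c = 2c/(γ√K_a) = 2×14.2/(19.3×0.7133) = 2.063 m.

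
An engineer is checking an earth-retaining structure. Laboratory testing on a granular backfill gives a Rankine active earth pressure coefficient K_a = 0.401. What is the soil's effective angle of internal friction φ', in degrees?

K_a = tan²(45° − φ/2) ⇒ 45° − φ/2 = arctan(√0.401) = 32.34°.
φ = 2(45° − 32.34°) = 25.31°.

25.3°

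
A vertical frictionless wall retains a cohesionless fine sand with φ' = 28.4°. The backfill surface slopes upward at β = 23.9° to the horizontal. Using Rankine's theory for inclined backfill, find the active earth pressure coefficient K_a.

K_a = cos β · (cos β − √(cos²β − cos²φ)) / (cos β + √(cos²β − cos²φ)).
cos β = 0.9143, cos φ = 0.8796, √(cos²β − cos²φ) = 0.2492.
K_a = 0.9143 × (0.9143 − 0.2492)/(0.9143 + 0.2492) = 0.5227.

0.523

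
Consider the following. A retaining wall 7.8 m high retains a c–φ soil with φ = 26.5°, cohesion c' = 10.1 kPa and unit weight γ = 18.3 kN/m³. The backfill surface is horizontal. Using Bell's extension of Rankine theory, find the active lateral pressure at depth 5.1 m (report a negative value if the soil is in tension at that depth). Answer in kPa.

23.2 kPa

K_a = (1 − sin φ)/(1 + sin φ) = 0.3829.
σ_a = K_a γ z − 2c√K_a = 0.3829×18.3×5.1 − 2×10.1×0.6188 = 23.24 kPa.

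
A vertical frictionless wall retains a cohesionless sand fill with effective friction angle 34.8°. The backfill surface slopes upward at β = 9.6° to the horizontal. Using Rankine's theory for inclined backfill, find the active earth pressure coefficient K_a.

K_a = cos β · (cos β − √(cos²β − cos²φ)) / (cos β + √(cos²β − cos²φ)).
cos β = 0.9860, cos φ = 0.8211, √(cos²β − cos²φ) = 0.5458.
K_a = 0.9860 × (0.9860 − 0.5458)/(0.9860 + 0.5458) = 0.2833.

0.283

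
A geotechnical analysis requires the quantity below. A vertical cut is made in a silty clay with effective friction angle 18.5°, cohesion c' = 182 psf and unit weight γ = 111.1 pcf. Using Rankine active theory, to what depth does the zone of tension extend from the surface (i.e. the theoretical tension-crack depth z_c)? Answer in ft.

K_a = tan²(45° − 18.5°/2) = 0.5183; √K_a = 0.7199.
The active pressure is zero where K_a γ z = 2c√K_a, so z_c = 2c/(γ√K_a) = 2×182/(111.1×0.7199) = 4.551 ft.

4.55 ft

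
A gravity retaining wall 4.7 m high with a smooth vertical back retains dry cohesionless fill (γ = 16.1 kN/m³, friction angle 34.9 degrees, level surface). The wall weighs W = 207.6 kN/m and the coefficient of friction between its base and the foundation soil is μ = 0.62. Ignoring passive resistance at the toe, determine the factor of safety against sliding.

2.66

K_a = tan²(45° − 34.9°/2) = 0.2721.
P_a = ½K_aγH² = 0.5×0.2721×16.1×4.7² = 48.39 kN/m, acting at H/3 = 1.567 m above the base.
FS_sliding = μW / P_a = 0.62×207.6 / 48.39 = 2.660.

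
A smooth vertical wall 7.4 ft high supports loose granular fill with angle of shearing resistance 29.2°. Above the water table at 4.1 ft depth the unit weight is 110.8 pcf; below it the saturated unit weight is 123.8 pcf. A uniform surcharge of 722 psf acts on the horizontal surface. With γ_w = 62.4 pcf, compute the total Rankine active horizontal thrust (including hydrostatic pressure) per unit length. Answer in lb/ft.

K_a = tan²(45° − φ/2) = 0.3442.
γ' = 123.8 − 62.4 = 61.40 pcf. h₂ = H − d_w = 3.3 ft.
σ'_h: at surface K_a·q = 248.5; at WT K_a(q+γd_w) = 404.9; at base K_a(q+γd_w+γ'h₂) = 474.6 psf.
P₁ = ½(248.5+404.9)×4.1 = 1339; P₂ = ½(404.9+474.6)×3.3 = 1451; P_w = ½γ_w h₂² = 339.8.
Total = 1339+1451+339.8 = 3130 lb/ft.

3130 lb/ft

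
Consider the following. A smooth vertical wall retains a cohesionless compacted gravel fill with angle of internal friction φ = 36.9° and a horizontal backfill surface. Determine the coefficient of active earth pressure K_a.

0.250

K_a = (1 − sin φ)/(1 + sin φ) = (1 − sin 36.9°)/(1 + sin 36.9°) = 0.2497.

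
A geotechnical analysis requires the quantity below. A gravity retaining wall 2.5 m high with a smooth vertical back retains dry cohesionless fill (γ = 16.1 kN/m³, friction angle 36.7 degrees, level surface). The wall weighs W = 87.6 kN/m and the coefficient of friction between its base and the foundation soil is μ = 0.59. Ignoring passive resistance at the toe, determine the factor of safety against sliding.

4.08

K_a = tan²(45° − 36.7°/2) = 0.2519.
P_a = ½K_aγH² = 0.5×0.2519×16.1×2.5² = 12.67 kN/m, acting at H/3 = 0.8333 m above the base.
FS_sliding = μW / P_a = 0.59×87.6 / 12.67 = 4.079.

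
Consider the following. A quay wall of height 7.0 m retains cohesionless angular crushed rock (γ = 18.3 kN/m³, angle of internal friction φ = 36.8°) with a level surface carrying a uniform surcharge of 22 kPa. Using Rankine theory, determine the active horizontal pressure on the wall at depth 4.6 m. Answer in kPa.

K_a = (1 − sin φ)/(1 + sin φ) = 0.2508.
σ_v = γz + q = 18.3 × 4.6 + 22 = 106.2 kPa.
σ_h = K_a σ_v = 0.2508 × 106.2 = 26.63 kPa.

26.6 kPa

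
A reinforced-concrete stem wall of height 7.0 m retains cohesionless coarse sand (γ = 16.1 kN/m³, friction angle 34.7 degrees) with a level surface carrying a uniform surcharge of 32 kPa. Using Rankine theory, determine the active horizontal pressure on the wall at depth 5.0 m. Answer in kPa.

30.9 kPa

K_a = (1 − sin φ)/(1 + sin φ) = 0.2745.
σ_v = γz + q = 16.1 × 5.0 + 32 = 112.5 kPa.
σ_h = K_a σ_v = 0.2745 × 112.5 = 30.88 kPa.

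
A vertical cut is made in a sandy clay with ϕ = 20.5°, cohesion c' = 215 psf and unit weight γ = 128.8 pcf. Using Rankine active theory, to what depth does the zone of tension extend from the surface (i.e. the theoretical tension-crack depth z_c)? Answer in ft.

K_a = tan²(45° − 20.5°/2) = 0.4813; √K_a = 0.6937.
The active pressure is zero where K_a γ z = 2c√K_a, so z_c = 2c/(γ√K_a) = 2×215/(128.8×0.6937) = 4.812 ft.

4.81 ft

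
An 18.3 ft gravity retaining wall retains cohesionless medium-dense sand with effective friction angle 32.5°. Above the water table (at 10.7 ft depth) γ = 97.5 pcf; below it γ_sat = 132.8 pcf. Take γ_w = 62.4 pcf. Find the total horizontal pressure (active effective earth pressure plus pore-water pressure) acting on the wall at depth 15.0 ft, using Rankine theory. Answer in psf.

K_a = (1 − sin φ)/(1 + sin φ) = 0.3010.
γ' = 132.8 − 62.4 = 70.40 pcf.
Effective vertical stress at 15.0 ft: σ'_v = 97.5×10.7 + 70.40×4.30 = 1346 psf.
σ'_h = K_a σ'_v = 0.3010 × 1346 = 405.1 psf; u = γ_w × 4.30 = 268.3 psf.
Total σ_h = 405.1 + 268.3 = 673.4 psf.

673 psf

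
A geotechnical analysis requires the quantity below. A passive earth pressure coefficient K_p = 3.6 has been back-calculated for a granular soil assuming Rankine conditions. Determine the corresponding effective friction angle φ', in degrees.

K_p = (1+sin φ)/(1−sin φ) ⇒ sin φ = (K_p − 1)/(K_p + 1) = 0.5652.
φ = arcsin(0.5652) = 34.42°.

34.4°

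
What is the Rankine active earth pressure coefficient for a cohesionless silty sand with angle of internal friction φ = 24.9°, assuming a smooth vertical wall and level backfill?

K_a = tan²(45° − φ/2) = tan²(32.55°) = 0.4074.

0.407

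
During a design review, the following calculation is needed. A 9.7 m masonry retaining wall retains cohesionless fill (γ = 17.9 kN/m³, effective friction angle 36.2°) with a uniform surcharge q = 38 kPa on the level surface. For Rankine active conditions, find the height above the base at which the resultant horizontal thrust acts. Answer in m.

3.73 m

K_a = 0.2574.
Triangular part P₁ = ½K_aγH² = 216.7 at H/3 = 3.233 m; rectangular part P₂ = K_a q H = 94.87 at H/2 = 4.850 m.
ȳ = (P₁·3.233 + P₂·4.850)/(P₁+P₂) = 3.726 m.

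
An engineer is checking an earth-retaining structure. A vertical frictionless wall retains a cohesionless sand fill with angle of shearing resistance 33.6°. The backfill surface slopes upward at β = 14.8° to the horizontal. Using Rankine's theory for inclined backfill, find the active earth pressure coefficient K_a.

0.316

K_a = cos β · (cos β − √(cos²β − cos²φ)) / (cos β + √(cos²β − cos²φ)).
cos β = 0.9668, cos φ = 0.8329, √(cos²β − cos²φ) = 0.4909.
K_a = 0.9668 × (0.9668 − 0.4909)/(0.9668 + 0.4909) = 0.3156.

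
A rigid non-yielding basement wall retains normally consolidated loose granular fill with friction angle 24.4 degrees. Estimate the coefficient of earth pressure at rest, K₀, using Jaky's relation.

K₀ = 1 − sin φ' = 1 − sin 24.4° = 0.5869.

0.587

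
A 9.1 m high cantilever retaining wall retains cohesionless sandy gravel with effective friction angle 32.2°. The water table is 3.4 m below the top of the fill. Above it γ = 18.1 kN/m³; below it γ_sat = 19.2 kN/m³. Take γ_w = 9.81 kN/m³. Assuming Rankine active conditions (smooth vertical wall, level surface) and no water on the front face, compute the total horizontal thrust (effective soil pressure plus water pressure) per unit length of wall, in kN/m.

345 kN/m

K_a = tan²(45° − φ/2) = 0.3047.
γ' = 19.2 − 9.81 = 9.390 kN/m³. Depth below WT = 5.7 m.
σ'_h at WT = K_a γ d_w = 18.75 kPa; at base = 18.75 + K_a γ' × 5.7 = 35.06 kPa.
P₁ (0–3.4 m) = ½×18.75×3.4 = 31.88. P₂ (3.4–9.1 m) = ½(18.75+35.06)×5.7 = 153.4.
P_w = ½ γ_w h₂² = 0.5×9.81×5.7² = 159.4. Total = 31.88+153.4+159.4 = 344.6 kN/m.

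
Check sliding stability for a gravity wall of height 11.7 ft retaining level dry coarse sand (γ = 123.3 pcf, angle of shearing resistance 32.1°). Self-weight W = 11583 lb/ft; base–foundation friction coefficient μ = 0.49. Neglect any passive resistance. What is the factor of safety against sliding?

2.20

K_a = tan²(45° − 32.1°/2) = 0.3060.
P_a = ½K_aγH² = 0.5×0.3060×123.3×11.7² = 2582 lb/ft, acting at H/3 = 3.900 ft above the base.
FS_sliding = μW / P_a = 0.49×11583 / 2582 = 2.198.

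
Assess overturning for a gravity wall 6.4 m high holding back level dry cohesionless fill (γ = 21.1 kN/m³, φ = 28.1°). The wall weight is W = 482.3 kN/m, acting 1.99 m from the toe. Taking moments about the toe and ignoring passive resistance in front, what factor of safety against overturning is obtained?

2.90

K_a = tan²(45° − 28.1°/2) = 0.3596.
P_a = ½K_aγH² = 0.5×0.3596×21.1×6.4² = 155.4 kN/m, acting at H/3 = 2.133 m above the base.
Overturning moment M_o = P_a × H/3 = 155.4 × 2.133 = 331.5.
Resisting moment M_r = W × 1.99 = 482.3 × 1.99 = 959.8.
FS_overturning = M_r/M_o = 959.8/331.5 = 2.895.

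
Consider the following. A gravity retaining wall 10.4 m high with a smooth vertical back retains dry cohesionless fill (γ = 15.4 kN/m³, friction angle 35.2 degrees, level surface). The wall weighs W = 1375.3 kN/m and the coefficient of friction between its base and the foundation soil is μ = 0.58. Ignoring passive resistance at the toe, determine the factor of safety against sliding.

K_a = tan²(45° − 35.2°/2) = 0.2687.
P_a = ½K_aγH² = 0.5×0.2687×15.4×10.4² = 223.8 kN/m, acting at H/3 = 3.467 m above the base.
FS_sliding = μW / P_a = 0.58×1375.3 / 223.8 = 3.565.

3.56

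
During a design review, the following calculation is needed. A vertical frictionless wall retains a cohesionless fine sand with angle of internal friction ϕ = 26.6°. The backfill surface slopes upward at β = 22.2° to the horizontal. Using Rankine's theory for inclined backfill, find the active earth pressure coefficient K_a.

K_a = cos β · (cos β − √(cos²β − cos²φ)) / (cos β + √(cos²β − cos²φ)).
cos β = 0.9259, cos φ = 0.8942, √(cos²β − cos²φ) = 0.2403.
K_a = 0.9259 × (0.9259 − 0.2403)/(0.9259 + 0.2403) = 0.5444.

0.544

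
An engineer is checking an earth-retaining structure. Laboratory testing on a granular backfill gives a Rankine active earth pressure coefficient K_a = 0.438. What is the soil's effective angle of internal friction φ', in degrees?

23.0°

K_a = tan²(45° − φ/2) ⇒ 45° − φ/2 = arctan(√0.438) = 33.50°.
φ = 2(45° − 33.50°) = 23.01°.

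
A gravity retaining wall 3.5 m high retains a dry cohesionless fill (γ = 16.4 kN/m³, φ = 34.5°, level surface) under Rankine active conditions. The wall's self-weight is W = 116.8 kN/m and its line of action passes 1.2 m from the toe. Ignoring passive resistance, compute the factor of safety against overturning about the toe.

K_a = tan²(45° − 34.5°/2) = 0.2768.
P_a = ½K_aγH² = 0.5×0.2768×16.4×3.5² = 27.81 kN/m, acting at H/3 = 1.167 m above the base.
Overturning moment M_o = P_a × H/3 = 27.81 × 1.167 = 32.44.
Resisting moment M_r = W × 1.2 = 116.8 × 1.2 = 140.2.
FS_overturning = M_r/M_o = 140.2/32.44 = 4.321.

4.32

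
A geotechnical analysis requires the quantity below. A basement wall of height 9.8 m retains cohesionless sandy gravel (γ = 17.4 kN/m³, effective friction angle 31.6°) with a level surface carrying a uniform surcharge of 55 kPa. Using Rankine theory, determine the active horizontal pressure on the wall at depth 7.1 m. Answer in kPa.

55.8 kPa

K_a = (1 − sin φ)/(1 + sin φ) = 0.3123.
σ_v = γz + q = 17.4 × 7.1 + 55 = 178.5 kPa.
σ_h = K_a σ_v = 0.3123 × 178.5 = 55.77 kPa.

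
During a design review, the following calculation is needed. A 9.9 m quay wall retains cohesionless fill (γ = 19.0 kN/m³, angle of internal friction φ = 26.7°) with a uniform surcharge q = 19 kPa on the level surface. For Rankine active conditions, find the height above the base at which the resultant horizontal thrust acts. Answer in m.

K_a = 0.3800.
Triangular part P₁ = ½K_aγH² = 353.8 at H/3 = 3.300 m; rectangular part P₂ = K_a q H = 71.47 at H/2 = 4.950 m.
ȳ = (P₁·3.300 + P₂·4.950)/(P₁+P₂) = 3.577 m.

3.58 m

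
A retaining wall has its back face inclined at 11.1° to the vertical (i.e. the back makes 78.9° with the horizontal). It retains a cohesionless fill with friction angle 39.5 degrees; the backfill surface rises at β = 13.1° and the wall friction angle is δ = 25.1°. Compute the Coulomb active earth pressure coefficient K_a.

K_a = sin²(α+φ) / [sin²α · sin(α−δ) · (1 + √{sin(φ+δ)sin(φ−β) / (sin(α−δ)sin(α+β))})²].
With α = 78.9°, φ = 39.5°, δ = 25.1°, β = 13.1°: K_a = 0.3423.

0.342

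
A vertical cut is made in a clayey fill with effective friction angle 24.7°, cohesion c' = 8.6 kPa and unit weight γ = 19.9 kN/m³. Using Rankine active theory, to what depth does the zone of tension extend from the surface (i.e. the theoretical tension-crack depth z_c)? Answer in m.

K_a = tan²(45° − 24.7°/2) = 0.4106; √K_a = 0.6408.
The active pressure is zero where K_a γ z = 2c√K_a, so z_c = 2c/(γ√K_a) = 2×8.6/(19.9×0.6408) = 1.349 m.

1.35 m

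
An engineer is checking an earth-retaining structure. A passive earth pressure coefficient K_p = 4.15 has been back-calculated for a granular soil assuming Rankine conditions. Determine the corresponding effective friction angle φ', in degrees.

37.7°

K_p = (1+sin φ)/(1−sin φ) ⇒ sin φ = (K_p − 1)/(K_p + 1) = 0.6117.
φ = arcsin(0.6117) = 37.71°.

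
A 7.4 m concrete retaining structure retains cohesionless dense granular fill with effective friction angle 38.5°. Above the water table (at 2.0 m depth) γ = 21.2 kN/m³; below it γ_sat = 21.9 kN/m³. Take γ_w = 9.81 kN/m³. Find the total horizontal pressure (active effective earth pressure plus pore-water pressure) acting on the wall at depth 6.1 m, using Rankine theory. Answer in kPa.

61.6 kPa

K_a = (1 − sin φ)/(1 + sin φ) = 0.2327.
γ' = 21.9 − 9.81 = 12.09 kN/m³.
Effective vertical stress at 6.1 m: σ'_v = 21.2×2.0 + 12.09×4.10 = 91.97 kPa.
σ'_h = K_a σ'_v = 0.2327 × 91.97 = 21.40 kPa; u = γ_w × 4.10 = 40.22 kPa.
Total σ_h = 21.40 + 40.22 = 61.62 kPa.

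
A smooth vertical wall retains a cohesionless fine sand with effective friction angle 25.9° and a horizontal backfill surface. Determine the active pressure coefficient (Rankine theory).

K_a = (1 − sin φ)/(1 + sin φ) = (1 − sin 25.9°)/(1 + sin 25.9°) = 0.3920.

0.392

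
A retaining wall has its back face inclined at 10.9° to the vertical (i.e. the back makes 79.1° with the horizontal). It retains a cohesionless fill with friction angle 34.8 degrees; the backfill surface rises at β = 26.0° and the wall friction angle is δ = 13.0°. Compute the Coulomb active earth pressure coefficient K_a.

0.514

K_a = sin²(α+φ) / [sin²α · sin(α−δ) · (1 + √{sin(φ+δ)sin(φ−β) / (sin(α−δ)sin(α+β))})²].
With α = 79.1°, φ = 34.8°, δ = 13.0°, β = 26.0°: K_a = 0.5139.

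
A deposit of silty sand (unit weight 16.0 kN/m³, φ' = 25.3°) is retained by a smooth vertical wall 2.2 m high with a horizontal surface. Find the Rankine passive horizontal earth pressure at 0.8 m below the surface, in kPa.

31.9 kPa

K_p = (1 + sin φ)/(1 − sin φ) = 2.493.
σ_h = K_p γ z = 2.493 × 16.0 × 0.8 = 31.91 kPa.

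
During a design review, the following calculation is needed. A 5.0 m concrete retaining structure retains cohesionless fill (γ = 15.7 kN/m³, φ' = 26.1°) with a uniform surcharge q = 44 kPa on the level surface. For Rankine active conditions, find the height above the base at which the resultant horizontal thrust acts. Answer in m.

2.11 m

K_a = 0.3889.
Triangular part P₁ = ½K_aγH² = 76.33 at H/3 = 1.667 m; rectangular part P₂ = K_a q H = 85.57 at H/2 = 2.500 m.
ȳ = (P₁·1.667 + P₂·2.500)/(P₁+P₂) = 2.107 m.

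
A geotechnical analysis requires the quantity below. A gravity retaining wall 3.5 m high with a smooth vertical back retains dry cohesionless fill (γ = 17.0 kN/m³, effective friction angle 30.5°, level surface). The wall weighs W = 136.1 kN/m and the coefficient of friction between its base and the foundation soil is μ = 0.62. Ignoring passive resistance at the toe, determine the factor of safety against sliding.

2.48

K_a = tan²(45° − 30.5°/2) = 0.3267.
P_a = ½K_aγH² = 0.5×0.3267×17.0×3.5² = 34.01 kN/m, acting at H/3 = 1.167 m above the base.
FS_sliding = μW / P_a = 0.62×136.1 / 34.01 = 2.481.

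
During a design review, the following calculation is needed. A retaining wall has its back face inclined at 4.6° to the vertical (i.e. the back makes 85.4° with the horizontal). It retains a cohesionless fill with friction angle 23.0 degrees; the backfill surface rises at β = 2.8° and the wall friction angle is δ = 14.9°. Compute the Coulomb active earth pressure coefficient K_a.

K_a = sin²(α+φ) / [sin²α · sin(α−δ) · (1 + √{sin(φ+δ)sin(φ−β) / (sin(α−δ)sin(α+β))})²].
With α = 85.4°, φ = 23.0°, δ = 14.9°, β = 2.8°: K_a = 0.4422.

0.442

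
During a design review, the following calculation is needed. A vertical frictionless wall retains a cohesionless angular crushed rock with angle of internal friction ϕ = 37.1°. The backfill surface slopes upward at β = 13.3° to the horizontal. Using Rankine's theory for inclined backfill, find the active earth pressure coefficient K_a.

0.264

K_a = cos β · (cos β − √(cos²β − cos²φ)) / (cos β + √(cos²β − cos²φ)).
cos β = 0.9732, cos φ = 0.7976, √(cos²β − cos²φ) = 0.5576.
K_a = 0.9732 × (0.9732 − 0.5576)/(0.9732 + 0.5576) = 0.2642.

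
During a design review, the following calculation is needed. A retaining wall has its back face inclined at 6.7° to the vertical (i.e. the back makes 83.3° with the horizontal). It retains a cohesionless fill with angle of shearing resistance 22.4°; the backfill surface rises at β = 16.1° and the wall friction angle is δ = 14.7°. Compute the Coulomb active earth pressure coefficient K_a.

K_a = sin²(α+φ) / [sin²α · sin(α−δ) · (1 + √{sin(φ+δ)sin(φ−β) / (sin(α−δ)sin(α+β))})²].
With α = 83.3°, φ = 22.4°, δ = 14.7°, β = 16.1°: K_a = 0.6272.

0.627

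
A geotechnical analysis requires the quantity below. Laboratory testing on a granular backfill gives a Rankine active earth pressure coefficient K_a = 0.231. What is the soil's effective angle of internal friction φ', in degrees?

38.7°

K_a = tan²(45° − φ/2) ⇒ 45° − φ/2 = arctan(√0.231) = 25.67°.
φ = 2(45° − 25.67°) = 38.66°.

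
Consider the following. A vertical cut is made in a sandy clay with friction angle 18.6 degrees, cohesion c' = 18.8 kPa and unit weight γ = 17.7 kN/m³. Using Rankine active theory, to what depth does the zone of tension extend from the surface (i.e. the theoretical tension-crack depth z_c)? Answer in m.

K_a = tan²(45° − 18.6°/2) = 0.5163; √K_a = 0.7186.
The active pressure is zero where K_a γ z = 2c√K_a, so z_c = 2c/(γ√K_a) = 2×18.8/(17.7×0.7186) = 2.956 m.

2.96 m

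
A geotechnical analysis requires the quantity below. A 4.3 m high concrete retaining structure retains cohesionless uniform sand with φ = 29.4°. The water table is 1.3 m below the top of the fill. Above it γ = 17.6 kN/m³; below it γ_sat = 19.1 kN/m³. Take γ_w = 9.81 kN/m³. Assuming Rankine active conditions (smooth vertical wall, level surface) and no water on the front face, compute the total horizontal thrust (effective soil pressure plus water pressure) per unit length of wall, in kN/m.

K_a = tan²(45° − φ/2) = 0.3415.
γ' = 19.1 − 9.81 = 9.290 kN/m³. Depth below WT = 3.0 m.
σ'_h at WT = K_a γ d_w = 7.813 kPa; at base = 7.813 + K_a γ' × 3.0 = 17.33 kPa.
P₁ (0–1.3 m) = ½×7.813×1.3 = 5.078. P₂ (1.3–4.3 m) = ½(7.813+17.33)×3.0 = 37.71.
P_w = ½ γ_w h₂² = 0.5×9.81×3.0² = 44.14. Total = 5.078+37.71+44.14 = 86.94 kN/m.

86.9 kN/m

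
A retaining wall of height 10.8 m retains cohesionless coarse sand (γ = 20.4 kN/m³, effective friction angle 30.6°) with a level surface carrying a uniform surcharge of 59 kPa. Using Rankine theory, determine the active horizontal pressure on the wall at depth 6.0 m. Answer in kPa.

59.0 kPa

K_a = (1 − sin φ)/(1 + sin φ) = 0.3253.
σ_v = γz + q = 20.4 × 6.0 + 59 = 181.4 kPa.
σ_h = K_a σ_v = 0.3253 × 181.4 = 59.02 kPa.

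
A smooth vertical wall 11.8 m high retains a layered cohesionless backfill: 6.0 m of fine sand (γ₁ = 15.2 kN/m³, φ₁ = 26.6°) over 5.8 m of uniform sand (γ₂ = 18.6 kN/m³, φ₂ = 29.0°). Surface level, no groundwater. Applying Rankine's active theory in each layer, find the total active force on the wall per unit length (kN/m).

396 kN/m

K_a1 = tan²(45°−26.6°/2) = 0.3814; K_a2 = tan²(45°−29.0°/2) = 0.3470.
Layer 1: σ at base = K_a1 γ₁ h₁ = 34.79 kPa; P₁ = ½×34.79×6.0 = 104.4.
Layer 2: σ_v at top = γ₁h₁ = 91.20; σ_h top = K_a2×91.20 = 31.64; σ_h base = K_a2×(91.20+18.6×5.8) = 69.08.
P₂ = ½(31.64+69.08)×5.8 = 292.1. Total P_a = 104.4+292.1 = 396.5 kN/m.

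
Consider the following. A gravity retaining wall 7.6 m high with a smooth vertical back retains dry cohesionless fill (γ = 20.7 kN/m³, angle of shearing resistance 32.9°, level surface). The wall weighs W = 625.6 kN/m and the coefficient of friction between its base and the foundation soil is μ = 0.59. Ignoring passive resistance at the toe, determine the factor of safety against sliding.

2.09

K_a = tan²(45° − 32.9°/2) = 0.2960.
P_a = ½K_aγH² = 0.5×0.2960×20.7×7.6² = 177.0 kN/m, acting at H/3 = 2.533 m above the base.
FS_sliding = μW / P_a = 0.59×625.6 / 177.0 = 2.086.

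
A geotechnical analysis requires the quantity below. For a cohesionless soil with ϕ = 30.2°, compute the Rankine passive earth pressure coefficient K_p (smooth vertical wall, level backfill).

K_p = (1 + sin φ)/(1 − sin φ) = tan²(45° + 30.2°/2) = 3.024.

3.02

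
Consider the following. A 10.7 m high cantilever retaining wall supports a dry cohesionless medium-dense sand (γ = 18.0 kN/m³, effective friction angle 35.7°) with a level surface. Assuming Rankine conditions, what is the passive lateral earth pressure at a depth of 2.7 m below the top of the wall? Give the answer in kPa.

185 kPa

K_p = (1 + sin φ)/(1 − sin φ) = 3.802.
σ_h = K_p γ z = 3.802 × 18.0 × 2.7 = 184.8 kPa.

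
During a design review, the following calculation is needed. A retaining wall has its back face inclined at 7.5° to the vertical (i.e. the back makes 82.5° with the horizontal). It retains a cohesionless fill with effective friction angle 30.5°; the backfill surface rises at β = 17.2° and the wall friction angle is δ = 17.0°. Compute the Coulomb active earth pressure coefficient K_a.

0.460

K_a = sin²(α+φ) / [sin²α · sin(α−δ) · (1 + √{sin(φ+δ)sin(φ−β) / (sin(α−δ)sin(α+β))})²].
With α = 82.5°, φ = 30.5°, δ = 17.0°, β = 17.2°: K_a = 0.4601.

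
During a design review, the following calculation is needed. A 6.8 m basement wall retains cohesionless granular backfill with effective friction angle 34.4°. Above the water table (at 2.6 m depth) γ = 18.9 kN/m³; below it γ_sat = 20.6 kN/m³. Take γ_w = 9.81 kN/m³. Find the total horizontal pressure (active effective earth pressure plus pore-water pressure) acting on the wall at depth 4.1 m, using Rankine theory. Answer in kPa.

32.9 kPa

K_a = (1 − sin φ)/(1 + sin φ) = 0.2780.
γ' = 20.6 − 9.81 = 10.79 kN/m³.
Effective vertical stress at 4.1 m: σ'_v = 18.9×2.6 + 10.79×1.50 = 65.32 kPa.
σ'_h = K_a σ'_v = 0.2780 × 65.32 = 18.16 kPa; u = γ_w × 1.50 = 14.71 kPa.
Total σ_h = 18.16 + 14.71 = 32.87 kPa.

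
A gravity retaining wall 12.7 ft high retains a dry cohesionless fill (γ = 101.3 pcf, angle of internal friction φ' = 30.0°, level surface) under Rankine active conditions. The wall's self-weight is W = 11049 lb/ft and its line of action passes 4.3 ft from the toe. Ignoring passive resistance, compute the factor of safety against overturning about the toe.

4.12

K_a = tan²(45° − 30.0°/2) = 0.3333.
P_a = ½K_aγH² = 0.5×0.3333×101.3×12.7² = 2723 lb/ft, acting at H/3 = 4.233 ft above the base.
Overturning moment M_o = P_a × H/3 = 2723 × 4.233 = 11530.
Resisting moment M_r = W × 4.3 = 11049 × 4.3 = 47510.
FS_overturning = M_r/M_o = 47510/11530 = 4.121.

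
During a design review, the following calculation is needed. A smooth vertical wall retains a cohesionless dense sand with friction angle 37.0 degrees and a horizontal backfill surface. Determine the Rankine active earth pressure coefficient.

K_a = tan²(45° − φ/2) = tan²(26.50°) = 0.2486.

0.249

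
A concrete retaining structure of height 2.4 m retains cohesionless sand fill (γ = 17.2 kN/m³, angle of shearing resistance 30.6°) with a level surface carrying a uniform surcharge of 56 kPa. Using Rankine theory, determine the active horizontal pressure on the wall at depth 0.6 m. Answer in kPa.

21.6 kPa

K_a = (1 − sin φ)/(1 + sin φ) = 0.3253.
σ_v = γz + q = 17.2 × 0.6 + 56 = 66.32 kPa.
σ_h = K_a σ_v = 0.3253 × 66.32 = 21.58 kPa.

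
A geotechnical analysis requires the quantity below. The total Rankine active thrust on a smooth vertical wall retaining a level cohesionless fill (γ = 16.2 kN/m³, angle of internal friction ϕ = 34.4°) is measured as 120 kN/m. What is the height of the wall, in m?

K_a = 0.2780. P_a = ½ K_a γ H² ⇒ H = √(2P_a/(K_a γ)).
H = √(2×120/(0.2780×16.2)) = 7.300 m.

7.30 m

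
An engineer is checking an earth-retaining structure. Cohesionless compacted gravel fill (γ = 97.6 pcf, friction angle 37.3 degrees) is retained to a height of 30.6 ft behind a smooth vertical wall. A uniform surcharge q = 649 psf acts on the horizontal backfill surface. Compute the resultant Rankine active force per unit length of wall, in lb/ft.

K_a = tan²(45° − φ/2) = 0.2453.
Soil triangle: ½ K_a γ H² = 0.5×0.2453×97.6×30.6² = 11210 lb/ft.
Surcharge rectangle: K_a q H = 0.2453×649×30.6 = 4872 lb/ft.
Total = 11210 + 4872 = 16080 lb/ft.

16100 lb/ft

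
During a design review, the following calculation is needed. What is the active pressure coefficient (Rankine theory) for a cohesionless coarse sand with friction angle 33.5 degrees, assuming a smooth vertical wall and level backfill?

K_a = tan²(45° − φ/2) = tan²(28.25°) = 0.2887.

0.289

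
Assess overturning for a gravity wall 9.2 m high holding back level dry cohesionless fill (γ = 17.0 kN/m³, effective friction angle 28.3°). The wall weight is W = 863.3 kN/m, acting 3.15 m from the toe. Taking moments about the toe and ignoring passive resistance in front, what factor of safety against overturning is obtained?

K_a = tan²(45° − 28.3°/2) = 0.3568.
P_a = ½K_aγH² = 0.5×0.3568×17.0×9.2² = 256.7 kN/m, acting at H/3 = 3.067 m above the base.
Overturning moment M_o = P_a × H/3 = 256.7 × 3.067 = 787.1.
Resisting moment M_r = W × 3.15 = 863.3 × 3.15 = 2719.
FS_overturning = M_r/M_o = 2719/787.1 = 3.455.

3.45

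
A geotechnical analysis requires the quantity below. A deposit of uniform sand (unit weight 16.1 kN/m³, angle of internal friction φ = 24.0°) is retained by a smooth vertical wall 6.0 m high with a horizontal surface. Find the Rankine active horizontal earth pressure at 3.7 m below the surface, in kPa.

K_a = (1 − sin φ)/(1 + sin φ) = 0.4217.
σ_h = K_a γ z = 0.4217 × 16.1 × 3.7 = 25.12 kPa.

25.1 kPa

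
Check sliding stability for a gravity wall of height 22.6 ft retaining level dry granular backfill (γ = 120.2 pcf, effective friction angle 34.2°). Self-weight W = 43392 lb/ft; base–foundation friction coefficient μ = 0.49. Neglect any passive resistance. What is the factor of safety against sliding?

K_a = tan²(45° − 34.2°/2) = 0.2803.
P_a = ½K_aγH² = 0.5×0.2803×120.2×22.6² = 8606 lb/ft, acting at H/3 = 7.533 ft above the base.
FS_sliding = μW / P_a = 0.49×43392 / 8606 = 2.471.

2.47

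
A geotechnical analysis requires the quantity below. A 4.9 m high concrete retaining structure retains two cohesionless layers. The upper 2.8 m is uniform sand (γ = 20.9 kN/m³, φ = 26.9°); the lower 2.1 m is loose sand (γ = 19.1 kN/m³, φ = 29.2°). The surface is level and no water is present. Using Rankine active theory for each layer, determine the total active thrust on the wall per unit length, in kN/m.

87.7 kN/m

K_a1 = tan²(45°−26.9°/2) = 0.3770; K_a2 = tan²(45°−29.2°/2) = 0.3442.
Layer 1: σ at base = K_a1 γ₁ h₁ = 22.06 kPa; P₁ = ½×22.06×2.8 = 30.89.
Layer 2: σ_v at top = γ₁h₁ = 58.52; σ_h top = K_a2×58.52 = 20.14; σ_h base = K_a2×(58.52+19.1×2.1) = 33.95.
P₂ = ½(20.14+33.95)×2.1 = 56.80. Total P_a = 30.89+56.80 = 87.68 kN/m.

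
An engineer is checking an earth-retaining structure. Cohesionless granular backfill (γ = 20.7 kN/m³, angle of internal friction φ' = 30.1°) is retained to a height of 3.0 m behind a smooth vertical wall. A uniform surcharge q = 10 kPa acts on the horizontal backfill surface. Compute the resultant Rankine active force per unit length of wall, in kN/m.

K_a = tan²(45° − φ/2) = 0.3320.
Soil triangle: ½ K_a γ H² = 0.5×0.3320×20.7×3.0² = 30.93 kN/m.
Surcharge rectangle: K_a q H = 0.3320×10×3.0 = 9.960 kN/m.
Total = 30.93 + 9.960 = 40.88 kN/m.

40.9 kN/m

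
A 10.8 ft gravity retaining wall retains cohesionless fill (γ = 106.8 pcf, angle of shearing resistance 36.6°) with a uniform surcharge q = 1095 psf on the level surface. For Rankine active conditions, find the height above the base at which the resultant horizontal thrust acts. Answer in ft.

K_a = 0.2530.
Triangular part P₁ = ½K_aγH² = 1576 at H/3 = 3.600 ft; rectangular part P₂ = K_a q H = 2991 at H/2 = 5.400 ft.
ȳ = (P₁·3.600 + P₂·5.400)/(P₁+P₂) = 4.779 ft.

4.78 ft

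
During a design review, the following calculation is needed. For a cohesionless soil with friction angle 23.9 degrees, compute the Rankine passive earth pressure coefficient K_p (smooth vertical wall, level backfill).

K_p = (1 + sin φ)/(1 − sin φ) = tan²(45° + 23.9°/2) = 2.362.

2.36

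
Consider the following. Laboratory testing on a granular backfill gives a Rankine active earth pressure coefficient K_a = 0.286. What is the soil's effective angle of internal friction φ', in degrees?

33.7°

K_a = tan²(45° − φ/2) ⇒ 45° − φ/2 = arctan(√0.286) = 28.14°.
φ = 2(45° − 28.14°) = 33.73°.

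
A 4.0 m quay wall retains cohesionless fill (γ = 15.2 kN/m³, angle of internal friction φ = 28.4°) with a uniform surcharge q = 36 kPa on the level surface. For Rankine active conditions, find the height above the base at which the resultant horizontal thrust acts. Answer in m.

K_a = 0.3554.
Triangular part P₁ = ½K_aγH² = 43.21 at H/3 = 1.333 m; rectangular part P₂ = K_a q H = 51.17 at H/2 = 2.000 m.
ȳ = (P₁·1.333 + P₂·2.000)/(P₁+P₂) = 1.695 m.

1.69 m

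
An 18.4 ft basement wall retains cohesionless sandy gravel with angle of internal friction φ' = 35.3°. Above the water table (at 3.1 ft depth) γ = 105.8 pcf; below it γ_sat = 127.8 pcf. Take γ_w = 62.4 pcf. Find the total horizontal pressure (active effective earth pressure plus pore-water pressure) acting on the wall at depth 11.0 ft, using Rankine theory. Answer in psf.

K_a = (1 − sin φ)/(1 + sin φ) = 0.2675.
γ' = 127.8 − 62.4 = 65.40 pcf.
Effective vertical stress at 11.0 ft: σ'_v = 105.8×3.1 + 65.40×7.90 = 844.6 psf.
σ'_h = K_a σ'_v = 0.2675 × 844.6 = 226.0 psf; u = γ_w × 7.90 = 493.0 psf.
Total σ_h = 226.0 + 493.0 = 718.9 psf.

719 psf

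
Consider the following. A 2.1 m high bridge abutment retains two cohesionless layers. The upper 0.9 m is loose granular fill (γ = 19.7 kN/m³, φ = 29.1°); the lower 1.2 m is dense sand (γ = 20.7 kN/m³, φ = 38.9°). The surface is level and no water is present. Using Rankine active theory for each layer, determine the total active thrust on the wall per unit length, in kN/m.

11.0 kN/m

K_a1 = tan²(45°−29.1°/2) = 0.3456; K_a2 = tan²(45°−38.9°/2) = 0.2285.
Layer 1: σ at base = K_a1 γ₁ h₁ = 6.127 kPa; P₁ = ½×6.127×0.9 = 2.757.
Layer 2: σ_v at top = γ₁h₁ = 17.73; σ_h top = K_a2×17.73 = 4.052; σ_h base = K_a2×(17.73+20.7×1.2) = 9.728.
P₂ = ½(4.052+9.728)×1.2 = 8.268. Total P_a = 2.757+8.268 = 11.03 kN/m.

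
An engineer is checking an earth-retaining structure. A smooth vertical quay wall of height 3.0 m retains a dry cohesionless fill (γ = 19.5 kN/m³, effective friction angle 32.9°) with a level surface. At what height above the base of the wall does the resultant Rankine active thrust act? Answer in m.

1.00 m

K_a = 0.2960.
The pressure distribution is triangular, so the resultant acts at H/3 above the base = 3.0/3 = 1.000 m.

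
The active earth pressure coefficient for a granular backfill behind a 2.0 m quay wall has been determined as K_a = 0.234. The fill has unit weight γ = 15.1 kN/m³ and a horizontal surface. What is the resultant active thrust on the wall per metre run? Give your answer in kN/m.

P = ½ K_a γ H² = 0.5 × 0.234 × 15.1 × 2.0² = 7.067 kN/m.

7.07 kN/m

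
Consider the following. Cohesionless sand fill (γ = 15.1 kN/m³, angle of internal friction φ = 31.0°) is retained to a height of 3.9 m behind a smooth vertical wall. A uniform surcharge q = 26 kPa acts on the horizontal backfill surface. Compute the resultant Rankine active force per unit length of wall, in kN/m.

69.2 kN/m

K_a = tan²(45° − φ/2) = 0.3201.
Soil triangle: ½ K_a γ H² = 0.5×0.3201×15.1×3.9² = 36.76 kN/m.
Surcharge rectangle: K_a q H = 0.3201×26×3.9 = 32.46 kN/m.
Total = 36.76 + 32.46 = 69.22 kN/m.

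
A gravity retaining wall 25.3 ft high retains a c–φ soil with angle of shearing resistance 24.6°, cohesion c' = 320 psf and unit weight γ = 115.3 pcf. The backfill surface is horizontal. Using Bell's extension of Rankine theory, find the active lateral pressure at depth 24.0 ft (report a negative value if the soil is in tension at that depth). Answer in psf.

730 psf

K_a = (1 − sin φ)/(1 + sin φ) = 0.4121.
σ_a = K_a γ z − 2c√K_a = 0.4121×115.3×24.0 − 2×320×0.6420 = 729.6 psf.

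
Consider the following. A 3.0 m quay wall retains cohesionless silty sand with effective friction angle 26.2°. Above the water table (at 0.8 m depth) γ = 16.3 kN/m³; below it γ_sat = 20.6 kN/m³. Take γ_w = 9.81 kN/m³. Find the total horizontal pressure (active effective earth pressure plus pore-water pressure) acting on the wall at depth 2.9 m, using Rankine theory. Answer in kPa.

K_a = (1 − sin φ)/(1 + sin φ) = 0.3874.
γ' = 20.6 − 9.81 = 10.79 kN/m³.
Effective vertical stress at 2.9 m: σ'_v = 16.3×0.8 + 10.79×2.10 = 35.70 kPa.
σ'_h = K_a σ'_v = 0.3874 × 35.70 = 13.83 kPa; u = γ_w × 2.10 = 20.60 kPa.
Total σ_h = 13.83 + 20.60 = 34.43 kPa.

34.4 kPa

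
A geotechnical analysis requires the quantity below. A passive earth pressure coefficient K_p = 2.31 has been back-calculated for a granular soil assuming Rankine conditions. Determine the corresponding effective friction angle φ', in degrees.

K_p = (1+sin φ)/(1−sin φ) ⇒ sin φ = (K_p − 1)/(K_p + 1) = 0.3958.
φ = arcsin(0.3958) = 23.31°.

23.3°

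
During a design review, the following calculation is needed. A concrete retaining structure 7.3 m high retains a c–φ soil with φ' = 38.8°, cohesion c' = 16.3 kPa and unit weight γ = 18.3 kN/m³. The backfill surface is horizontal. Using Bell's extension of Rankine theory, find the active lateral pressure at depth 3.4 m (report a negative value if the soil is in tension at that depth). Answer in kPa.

-1.34 kPa

K_a = (1 − sin φ)/(1 + sin φ) = 0.2296.
σ_a = K_a γ z − 2c√K_a = 0.2296×18.3×3.4 − 2×16.3×0.4791 = -1.336 kPa.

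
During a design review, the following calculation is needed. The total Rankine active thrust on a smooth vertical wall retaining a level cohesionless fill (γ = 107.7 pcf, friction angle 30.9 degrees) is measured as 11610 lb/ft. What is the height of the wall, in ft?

K_a = 0.3214. P_a = ½ K_a γ H² ⇒ H = √(2P_a/(K_a γ)).
H = √(2×11610/(0.3214×107.7)) = 25.90 ft.

25.9 ft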